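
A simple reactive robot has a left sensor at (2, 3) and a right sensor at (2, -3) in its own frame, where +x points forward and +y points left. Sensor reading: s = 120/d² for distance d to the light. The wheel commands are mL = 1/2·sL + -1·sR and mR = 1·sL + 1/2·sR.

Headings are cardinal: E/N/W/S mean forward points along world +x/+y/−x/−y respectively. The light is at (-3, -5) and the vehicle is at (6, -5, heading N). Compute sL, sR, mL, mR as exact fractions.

3 30/37 51/74 126/37

left sensor world pos  = (3, -3); dL² = 40
right sensor world pos = (9, -3); dR² = 148
sL = 120/40 = 3
sR = 120/148 = 30/37
mL = 1/2·sL + -1·sR = 51/74
mR = 1·sL + 1/2·sR = 126/37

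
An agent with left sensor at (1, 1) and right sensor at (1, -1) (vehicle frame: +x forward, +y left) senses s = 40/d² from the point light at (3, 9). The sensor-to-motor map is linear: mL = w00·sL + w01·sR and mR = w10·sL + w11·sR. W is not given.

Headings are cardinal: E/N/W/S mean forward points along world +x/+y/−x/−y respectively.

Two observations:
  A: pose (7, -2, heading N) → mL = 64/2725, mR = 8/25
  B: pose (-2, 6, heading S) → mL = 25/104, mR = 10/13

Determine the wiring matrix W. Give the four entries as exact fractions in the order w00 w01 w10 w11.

1/2 -1/2 0 1

obs A: pose=(7,-2,N) → sL=40/109, sR=8/25, mL=64/2725, mR=8/25
obs B: pose=(-2,6,S) → sL=5/4, sR=10/13, mL=25/104, mR=10/13
sensor matrix S = [[40/109, 8/25], [5/4, 10/13]]; det S = -834/7085
solve [mL_A; mL_B] = S·[w00; w01] and [mR_A; mR_B] = S·[w10; w11]:
  w00 = 1/2, w01 = -1/2, w10 = 0, w11 = 1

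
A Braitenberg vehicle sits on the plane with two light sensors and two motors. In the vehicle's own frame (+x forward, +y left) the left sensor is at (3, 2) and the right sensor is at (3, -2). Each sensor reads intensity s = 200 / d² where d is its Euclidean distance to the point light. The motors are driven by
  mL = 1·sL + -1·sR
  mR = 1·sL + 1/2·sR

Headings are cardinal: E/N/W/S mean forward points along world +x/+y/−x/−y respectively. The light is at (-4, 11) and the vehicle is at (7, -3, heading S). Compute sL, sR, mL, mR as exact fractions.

100/229 20/37 -880/8473 5990/8473

left sensor world pos  = (9, -6); dL² = 458
right sensor world pos = (5, -6); dR² = 370
sL = 200/458 = 100/229
sR = 200/370 = 20/37
mL = 1·sL + -1·sR = -880/8473
mR = 1·sL + 1/2·sR = 5990/8473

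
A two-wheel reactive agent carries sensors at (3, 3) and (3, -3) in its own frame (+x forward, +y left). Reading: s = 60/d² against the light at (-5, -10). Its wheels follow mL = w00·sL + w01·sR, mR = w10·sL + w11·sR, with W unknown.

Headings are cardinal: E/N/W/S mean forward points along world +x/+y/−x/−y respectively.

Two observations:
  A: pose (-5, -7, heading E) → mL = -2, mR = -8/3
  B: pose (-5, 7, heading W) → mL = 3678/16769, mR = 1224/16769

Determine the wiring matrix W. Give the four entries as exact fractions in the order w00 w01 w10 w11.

1 -1/2 1/2 -1/2

obs A: pose=(-5,-7,E) → sL=4/3, sR=20/3, mL=-2, mR=-8/3
obs B: pose=(-5,7,W) → sL=12/41, sR=60/409, mL=3678/16769, mR=1224/16769
sensor matrix S = [[4/3, 20/3], [12/41, 60/409]]; det S = -29440/16769
solve [mL_A; mL_B] = S·[w00; w01] and [mR_A; mR_B] = S·[w10; w11]:
  w00 = 1, w01 = -1/2, w10 = 1/2, w11 = -1/2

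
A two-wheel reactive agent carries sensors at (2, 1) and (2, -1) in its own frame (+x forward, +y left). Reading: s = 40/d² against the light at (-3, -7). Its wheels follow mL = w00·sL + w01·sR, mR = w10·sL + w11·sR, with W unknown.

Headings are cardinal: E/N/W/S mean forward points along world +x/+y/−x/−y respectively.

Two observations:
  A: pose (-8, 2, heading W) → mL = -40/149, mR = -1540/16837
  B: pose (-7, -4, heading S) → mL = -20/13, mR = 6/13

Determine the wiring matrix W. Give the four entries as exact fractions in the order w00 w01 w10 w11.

obs A: pose=(-8,2,W) → sL=40/113, sR=40/149, mL=-40/149, mR=-1540/16837
obs B: pose=(-7,-4,S) → sL=4, sR=20/13, mL=-20/13, mR=6/13
sensor matrix S = [[40/113, 40/149], [4, 20/13]]; det S = -115840/218881
solve [mL_A; mL_B] = S·[w00; w01] and [mR_A; mR_B] = S·[w10; w11]:
  w00 = 0, w01 = -1, w10 = 1/2, w11 = -1

0 -1 1/2 -1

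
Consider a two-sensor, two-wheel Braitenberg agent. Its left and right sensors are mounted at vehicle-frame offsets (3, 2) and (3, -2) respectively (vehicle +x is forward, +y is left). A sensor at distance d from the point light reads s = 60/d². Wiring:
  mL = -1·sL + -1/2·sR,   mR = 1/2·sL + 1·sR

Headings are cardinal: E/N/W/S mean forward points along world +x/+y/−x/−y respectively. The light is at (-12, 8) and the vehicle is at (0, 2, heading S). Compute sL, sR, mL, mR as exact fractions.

60/277 60/181 -19170/50137 22050/50137

left sensor world pos  = (2, -1); dL² = 277
right sensor world pos = (-2, -1); dR² = 181
sL = 60/277 = 60/277
sR = 60/181 = 60/181
mL = -1·sL + -1/2·sR = -19170/50137
mR = 1/2·sL + 1·sR = 22050/50137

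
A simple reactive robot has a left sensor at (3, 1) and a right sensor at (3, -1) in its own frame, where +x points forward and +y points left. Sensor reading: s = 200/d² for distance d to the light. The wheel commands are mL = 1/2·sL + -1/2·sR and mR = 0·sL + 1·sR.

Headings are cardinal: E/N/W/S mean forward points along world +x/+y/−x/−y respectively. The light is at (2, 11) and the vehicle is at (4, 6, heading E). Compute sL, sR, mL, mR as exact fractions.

left sensor world pos  = (7, 7); dL² = 41
right sensor world pos = (7, 5); dR² = 61
sL = 200/41 = 200/41
sR = 200/61 = 200/61
mL = 1/2·sL + -1/2·sR = 2000/2501
mR = 0·sL + 1·sR = 200/61

200/41 200/61 2000/2501 200/61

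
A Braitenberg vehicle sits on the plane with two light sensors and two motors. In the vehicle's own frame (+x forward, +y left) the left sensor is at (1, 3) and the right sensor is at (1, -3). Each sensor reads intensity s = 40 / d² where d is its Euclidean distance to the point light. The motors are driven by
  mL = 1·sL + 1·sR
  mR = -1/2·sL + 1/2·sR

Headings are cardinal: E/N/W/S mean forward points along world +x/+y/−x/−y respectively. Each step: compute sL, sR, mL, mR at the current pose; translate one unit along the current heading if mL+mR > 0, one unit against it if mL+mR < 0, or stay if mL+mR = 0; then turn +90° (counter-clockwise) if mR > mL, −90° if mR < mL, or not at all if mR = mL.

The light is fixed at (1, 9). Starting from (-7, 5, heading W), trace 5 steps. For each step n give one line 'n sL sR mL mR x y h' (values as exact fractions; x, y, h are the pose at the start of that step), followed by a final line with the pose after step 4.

0 4/13 20/41 424/533 48/533 -7 5 W
1 40/153 8/9 176/153 16/51 -8 5 N
2 5/8 2/5 41/40 -9/80 -8 6 E
3 40/41 40/137 7120/5617 -1920/5617 -7 6 S
4 4/13 20/41 424/533 48/533 -7 5 W
final -8 5 N

n=0: pose=(-7,5,W); sL=4/13, sR=20/41; mL=424/533, mR=48/533; mL+mR=472/533 → advance +1; mR−mL=-376/533 → turn -1·90°
n=1: pose=(-8,5,N); sL=40/153, sR=8/9; mL=176/153, mR=16/51; mL+mR=224/153 → advance +1; mR−mL=-128/153 → turn -1·90°
n=2: pose=(-8,6,E); sL=5/8, sR=2/5; mL=41/40, mR=-9/80; mL+mR=73/80 → advance +1; mR−mL=-91/80 → turn -1·90°
n=3: pose=(-7,6,S); sL=40/41, sR=40/137; mL=7120/5617, mR=-1920/5617; mL+mR=5200/5617 → advance +1; mR−mL=-9040/5617 → turn -1·90°
n=4: pose=(-7,5,W); sL=4/13, sR=20/41; mL=424/533, mR=48/533; mL+mR=472/533 → advance +1; mR−mL=-376/533 → turn -1·90°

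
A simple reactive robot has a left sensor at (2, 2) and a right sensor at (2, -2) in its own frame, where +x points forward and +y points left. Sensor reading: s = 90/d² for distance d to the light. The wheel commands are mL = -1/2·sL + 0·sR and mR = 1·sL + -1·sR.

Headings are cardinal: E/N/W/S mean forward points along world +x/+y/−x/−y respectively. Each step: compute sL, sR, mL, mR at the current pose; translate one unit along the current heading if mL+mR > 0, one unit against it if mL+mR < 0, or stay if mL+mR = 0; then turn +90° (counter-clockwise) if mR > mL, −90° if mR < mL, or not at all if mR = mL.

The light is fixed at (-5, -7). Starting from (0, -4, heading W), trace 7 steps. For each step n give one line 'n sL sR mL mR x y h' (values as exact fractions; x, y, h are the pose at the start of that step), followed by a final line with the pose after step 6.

0 9 45/17 -9/2 108/17 0 -4 W
1 90/37 18 -45/37 -576/37 -1 -4 S
2 45/4 9/4 -45/8 9 -1 -3 W
3 90/29 18 -45/29 -432/29 -2 -3 S
4 9 9/5 -9/2 36/5 -2 -2 W
5 18/5 10 -9/5 -32/5 -3 -2 S
6 45/8 45/32 -45/16 135/32 -3 -1 W
final -4 -1 S

n=0: pose=(0,-4,W); sL=9, sR=45/17; mL=-9/2, mR=108/17; mL+mR=63/34 → advance +1; mR−mL=369/34 → turn +1·90°
n=1: pose=(-1,-4,S); sL=90/37, sR=18; mL=-45/37, mR=-576/37; mL+mR=-621/37 → advance -1; mR−mL=-531/37 → turn -1·90°
n=2: pose=(-1,-3,W); sL=45/4, sR=9/4; mL=-45/8, mR=9; mL+mR=27/8 → advance +1; mR−mL=117/8 → turn +1·90°
n=3: pose=(-2,-3,S); sL=90/29, sR=18; mL=-45/29, mR=-432/29; mL+mR=-477/29 → advance -1; mR−mL=-387/29 → turn -1·90°
n=4: pose=(-2,-2,W); sL=9, sR=9/5; mL=-9/2, mR=36/5; mL+mR=27/10 → advance +1; mR−mL=117/10 → turn +1·90°
n=5: pose=(-3,-2,S); sL=18/5, sR=10; mL=-9/5, mR=-32/5; mL+mR=-41/5 → advance -1; mR−mL=-23/5 → turn -1·90°
n=6: pose=(-3,-1,W); sL=45/8, sR=45/32; mL=-45/16, mR=135/32; mL+mR=45/32 → advance +1; mR−mL=225/32 → turn +1·90°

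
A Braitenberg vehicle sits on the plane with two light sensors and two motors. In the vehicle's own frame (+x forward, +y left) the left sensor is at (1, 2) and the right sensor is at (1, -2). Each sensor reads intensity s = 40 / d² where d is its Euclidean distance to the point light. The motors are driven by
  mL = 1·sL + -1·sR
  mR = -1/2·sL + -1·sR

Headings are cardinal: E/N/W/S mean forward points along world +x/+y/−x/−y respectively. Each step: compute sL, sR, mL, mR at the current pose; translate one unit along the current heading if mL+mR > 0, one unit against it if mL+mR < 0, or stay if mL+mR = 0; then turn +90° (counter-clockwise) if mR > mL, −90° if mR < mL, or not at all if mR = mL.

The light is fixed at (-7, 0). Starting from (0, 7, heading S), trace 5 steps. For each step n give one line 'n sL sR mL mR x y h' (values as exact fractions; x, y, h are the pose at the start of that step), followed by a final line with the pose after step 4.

0 40/117 40/61 -2240/7137 -5900/7137 0 7 S
1 5/9 5/17 40/153 -175/306 0 8 W
2 40/117 40/181 2560/21177 -8300/21177 1 8 N
3 20/81 20/53 -560/4293 -2150/4293 1 7 E
4 40/117 40/61 -2240/7137 -5900/7137 0 7 S
final 0 8 W

n=0: pose=(0,7,S); sL=40/117, sR=40/61; mL=-2240/7137, mR=-5900/7137; mL+mR=-8140/7137 → advance -1; mR−mL=-20/39 → turn -1·90°
n=1: pose=(0,8,W); sL=5/9, sR=5/17; mL=40/153, mR=-175/306; mL+mR=-95/306 → advance -1; mR−mL=-5/6 → turn -1·90°
n=2: pose=(1,8,N); sL=40/117, sR=40/181; mL=2560/21177, mR=-8300/21177; mL+mR=-5740/21177 → advance -1; mR−mL=-20/39 → turn -1·90°
n=3: pose=(1,7,E); sL=20/81, sR=20/53; mL=-560/4293, mR=-2150/4293; mL+mR=-2710/4293 → advance -1; mR−mL=-10/27 → turn -1·90°
n=4: pose=(0,7,S); sL=40/117, sR=40/61; mL=-2240/7137, mR=-5900/7137; mL+mR=-8140/7137 → advance -1; mR−mL=-20/39 → turn -1·90°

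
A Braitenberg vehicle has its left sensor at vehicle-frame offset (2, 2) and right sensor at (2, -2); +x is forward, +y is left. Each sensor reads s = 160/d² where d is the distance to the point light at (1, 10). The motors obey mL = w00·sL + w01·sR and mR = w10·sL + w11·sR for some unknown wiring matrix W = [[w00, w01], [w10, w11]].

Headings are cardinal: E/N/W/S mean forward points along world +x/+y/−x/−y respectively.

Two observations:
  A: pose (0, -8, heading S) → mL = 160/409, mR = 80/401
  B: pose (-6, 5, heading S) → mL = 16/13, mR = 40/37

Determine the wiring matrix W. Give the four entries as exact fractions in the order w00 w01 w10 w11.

0 1 1/2 0

obs A: pose=(0,-8,S) → sL=160/401, sR=160/409, mL=160/409, mR=80/401
obs B: pose=(-6,5,S) → sL=80/37, sR=16/13, mL=16/13, mR=40/37
sensor matrix S = [[160/401, 160/409], [80/37, 16/13]]; det S = -27985920/78888329
solve [mL_A; mL_B] = S·[w00; w01] and [mR_A; mR_B] = S·[w10; w11]:
  w00 = 0, w01 = 1, w10 = 1/2, w11 = 0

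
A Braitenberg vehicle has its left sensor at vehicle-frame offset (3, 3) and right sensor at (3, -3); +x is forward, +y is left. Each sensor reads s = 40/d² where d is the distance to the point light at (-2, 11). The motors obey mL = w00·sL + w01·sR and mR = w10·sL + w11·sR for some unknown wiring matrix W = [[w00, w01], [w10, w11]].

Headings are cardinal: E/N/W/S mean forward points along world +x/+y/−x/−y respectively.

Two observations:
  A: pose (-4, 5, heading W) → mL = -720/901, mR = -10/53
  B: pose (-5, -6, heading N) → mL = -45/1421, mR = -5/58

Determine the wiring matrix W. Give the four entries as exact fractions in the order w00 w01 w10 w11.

1 -1 -1/2 0

obs A: pose=(-4,5,W) → sL=20/53, sR=20/17, mL=-720/901, mR=-10/53
obs B: pose=(-5,-6,N) → sL=5/29, sR=10/49, mL=-45/1421, mR=-5/58
sensor matrix S = [[20/53, 20/17], [5/29, 10/49]]; det S = -161100/1280321
solve [mL_A; mL_B] = S·[w00; w01] and [mR_A; mR_B] = S·[w10; w11]:
  w00 = 1, w01 = -1, w10 = -1/2, w11 = 0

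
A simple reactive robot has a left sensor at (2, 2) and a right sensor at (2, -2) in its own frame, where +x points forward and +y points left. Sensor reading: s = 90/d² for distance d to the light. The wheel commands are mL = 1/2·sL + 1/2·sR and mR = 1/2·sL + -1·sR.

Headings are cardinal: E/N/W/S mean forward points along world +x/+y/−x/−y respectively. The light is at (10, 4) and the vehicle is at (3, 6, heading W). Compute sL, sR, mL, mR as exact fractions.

10/9 90/97 890/873 -325/873

left sensor world pos  = (1, 4); dL² = 81
right sensor world pos = (1, 8); dR² = 97
sL = 90/81 = 10/9
sR = 90/97 = 90/97
mL = 1/2·sL + 1/2·sR = 890/873
mR = 1/2·sL + -1·sR = -325/873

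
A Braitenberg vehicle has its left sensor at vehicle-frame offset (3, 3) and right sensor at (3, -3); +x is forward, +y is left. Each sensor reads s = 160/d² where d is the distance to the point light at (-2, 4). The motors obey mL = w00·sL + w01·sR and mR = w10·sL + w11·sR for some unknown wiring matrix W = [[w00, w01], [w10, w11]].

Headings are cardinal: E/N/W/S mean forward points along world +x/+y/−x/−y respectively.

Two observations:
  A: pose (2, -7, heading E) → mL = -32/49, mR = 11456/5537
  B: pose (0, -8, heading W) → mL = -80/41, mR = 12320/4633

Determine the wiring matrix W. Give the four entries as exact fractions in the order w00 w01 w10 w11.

0 -1 1 1

obs A: pose=(2,-7,E) → sL=160/113, sR=32/49, mL=-32/49, mR=11456/5537
obs B: pose=(0,-8,W) → sL=80/113, sR=80/41, mL=-80/41, mR=12320/4633
sensor matrix S = [[160/113, 32/49], [80/113, 80/41]]; det S = 522240/227017
solve [mL_A; mL_B] = S·[w00; w01] and [mR_A; mR_B] = S·[w10; w11]:
  w00 = 0, w01 = -1, w10 = 1, w11 = 1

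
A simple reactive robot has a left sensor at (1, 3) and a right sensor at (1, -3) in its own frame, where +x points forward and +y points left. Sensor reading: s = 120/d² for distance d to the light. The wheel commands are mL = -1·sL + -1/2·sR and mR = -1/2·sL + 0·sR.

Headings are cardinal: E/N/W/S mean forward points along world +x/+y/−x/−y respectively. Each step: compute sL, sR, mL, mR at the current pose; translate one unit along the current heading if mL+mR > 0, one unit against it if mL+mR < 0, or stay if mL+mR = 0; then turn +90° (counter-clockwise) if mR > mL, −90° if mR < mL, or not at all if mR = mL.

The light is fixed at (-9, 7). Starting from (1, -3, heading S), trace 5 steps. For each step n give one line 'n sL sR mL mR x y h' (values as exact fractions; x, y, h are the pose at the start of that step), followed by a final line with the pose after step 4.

n=0: pose=(1,-3,S); sL=12/29, sR=12/17; mL=-378/493, mR=-6/29; mL+mR=-480/493 → advance -1; mR−mL=276/493 → turn +1·90°
n=1: pose=(1,-2,E); sL=120/157, sR=24/53; mL=-8244/8321, mR=-60/157; mL+mR=-11424/8321 → advance -1; mR−mL=5064/8321 → turn +1·90°
n=2: pose=(0,-2,N); sL=6/5, sR=15/26; mL=-387/260, mR=-3/5; mL+mR=-543/260 → advance -1; mR−mL=231/260 → turn +1·90°
n=3: pose=(0,-3,W); sL=120/233, sR=120/113; mL=-27540/26329, mR=-60/233; mL+mR=-34320/26329 → advance -1; mR−mL=20760/26329 → turn +1·90°
n=4: pose=(1,-3,S); sL=12/29, sR=12/17; mL=-378/493, mR=-6/29; mL+mR=-480/493 → advance -1; mR−mL=276/493 → turn +1·90°

0 12/29 12/17 -378/493 -6/29 1 -3 S
1 120/157 24/53 -8244/8321 -60/157 1 -2 E
2 6/5 15/26 -387/260 -3/5 0 -2 N
3 120/233 120/113 -27540/26329 -60/233 0 -3 W
4 12/29 12/17 -378/493 -6/29 1 -3 S
final 1 -2 E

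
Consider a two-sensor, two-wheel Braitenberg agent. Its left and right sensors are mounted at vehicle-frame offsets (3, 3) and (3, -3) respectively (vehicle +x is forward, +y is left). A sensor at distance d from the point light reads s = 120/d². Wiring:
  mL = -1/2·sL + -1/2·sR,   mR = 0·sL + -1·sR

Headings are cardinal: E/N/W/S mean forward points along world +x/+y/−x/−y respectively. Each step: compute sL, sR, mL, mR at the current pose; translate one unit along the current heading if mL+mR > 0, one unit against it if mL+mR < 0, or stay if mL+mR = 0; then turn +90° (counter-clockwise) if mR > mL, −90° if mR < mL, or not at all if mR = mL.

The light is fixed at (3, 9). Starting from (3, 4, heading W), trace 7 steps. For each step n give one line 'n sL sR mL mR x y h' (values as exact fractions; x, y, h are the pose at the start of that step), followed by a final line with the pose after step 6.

n=0: pose=(3,4,W); sL=120/73, sR=120/13; mL=-5160/949, mR=-120/13; mL+mR=-13920/949 → advance -1; mR−mL=-3600/949 → turn -1·90°
n=1: pose=(4,4,N); sL=15, sR=6; mL=-21/2, mR=-6; mL+mR=-33/2 → advance -1; mR−mL=9/2 → turn +1·90°
n=2: pose=(4,3,W); sL=24/17, sR=120/13; mL=-1176/221, mR=-120/13; mL+mR=-3216/221 → advance -1; mR−mL=-864/221 → turn -1·90°
n=3: pose=(5,3,N); sL=12, sR=60/17; mL=-132/17, mR=-60/17; mL+mR=-192/17 → advance -1; mR−mL=72/17 → turn +1·90°
n=4: pose=(5,2,W); sL=120/101, sR=120/17; mL=-7080/1717, mR=-120/17; mL+mR=-19200/1717 → advance -1; mR−mL=-5040/1717 → turn -1·90°
n=5: pose=(6,2,N); sL=15/2, sR=30/13; mL=-255/52, mR=-30/13; mL+mR=-375/52 → advance -1; mR−mL=135/52 → turn +1·90°
n=6: pose=(6,1,W); sL=120/121, sR=24/5; mL=-1752/605, mR=-24/5; mL+mR=-4656/605 → advance -1; mR−mL=-1152/605 → turn -1·90°

0 120/73 120/13 -5160/949 -120/13 3 4 W
1 15 6 -21/2 -6 4 4 N
2 24/17 120/13 -1176/221 -120/13 4 3 W
3 12 60/17 -132/17 -60/17 5 3 N
4 120/101 120/17 -7080/1717 -120/17 5 2 W
5 15/2 30/13 -255/52 -30/13 6 2 N
6 120/121 24/5 -1752/605 -24/5 6 1 W
final 7 1 N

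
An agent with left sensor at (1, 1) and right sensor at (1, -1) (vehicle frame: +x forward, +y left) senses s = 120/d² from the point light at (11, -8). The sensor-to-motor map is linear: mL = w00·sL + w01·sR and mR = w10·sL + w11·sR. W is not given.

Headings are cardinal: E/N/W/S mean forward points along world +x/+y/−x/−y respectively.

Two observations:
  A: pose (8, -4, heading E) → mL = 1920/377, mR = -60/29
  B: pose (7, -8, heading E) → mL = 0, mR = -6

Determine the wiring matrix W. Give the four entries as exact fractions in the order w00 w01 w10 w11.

obs A: pose=(8,-4,E) → sL=120/29, sR=120/13, mL=1920/377, mR=-60/29
obs B: pose=(7,-8,E) → sL=12, sR=12, mL=0, mR=-6
sensor matrix S = [[120/29, 120/13], [12, 12]]; det S = -23040/377
solve [mL_A; mL_B] = S·[w00; w01] and [mR_A; mR_B] = S·[w10; w11]:
  w00 = -1, w01 = 1, w10 = -1/2, w11 = 0

-1 1 -1/2 0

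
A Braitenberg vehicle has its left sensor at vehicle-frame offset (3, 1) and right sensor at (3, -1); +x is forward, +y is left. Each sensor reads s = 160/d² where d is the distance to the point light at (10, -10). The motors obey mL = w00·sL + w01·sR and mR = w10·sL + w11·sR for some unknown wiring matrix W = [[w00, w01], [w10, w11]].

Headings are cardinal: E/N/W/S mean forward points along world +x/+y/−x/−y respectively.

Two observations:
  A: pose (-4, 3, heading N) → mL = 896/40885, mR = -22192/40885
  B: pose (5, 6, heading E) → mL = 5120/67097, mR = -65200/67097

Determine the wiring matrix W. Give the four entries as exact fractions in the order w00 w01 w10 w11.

obs A: pose=(-4,3,N) → sL=160/481, sR=32/85, mL=896/40885, mR=-22192/40885
obs B: pose=(5,6,E) → sL=160/293, sR=160/229, mL=5120/67097, mR=-65200/67097
sensor matrix S = [[160/481, 32/85], [160/293, 160/229]]; det S = 14721024/548652169
solve [mL_A; mL_B] = S·[w00; w01] and [mR_A; mR_B] = S·[w10; w11]:
  w00 = -1/2, w01 = 1/2, w10 = -1/2, w11 = -1

-1/2 1/2 -1/2 -1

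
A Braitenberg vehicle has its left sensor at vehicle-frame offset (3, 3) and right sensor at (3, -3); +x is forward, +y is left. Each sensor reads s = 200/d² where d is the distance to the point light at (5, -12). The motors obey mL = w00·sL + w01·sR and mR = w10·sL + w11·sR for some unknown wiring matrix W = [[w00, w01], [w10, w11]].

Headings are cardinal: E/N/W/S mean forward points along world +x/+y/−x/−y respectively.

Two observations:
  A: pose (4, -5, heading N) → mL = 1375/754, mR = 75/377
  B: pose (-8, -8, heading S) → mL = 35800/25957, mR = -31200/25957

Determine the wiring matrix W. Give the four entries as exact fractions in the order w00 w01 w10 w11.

1/2 1/2 -1 1

obs A: pose=(4,-5,N) → sL=50/29, sR=25/13, mL=1375/754, mR=75/377
obs B: pose=(-8,-8,S) → sL=200/101, sR=200/257, mL=35800/25957, mR=-31200/25957
sensor matrix S = [[50/29, 25/13], [200/101, 200/257]]; det S = -24135000/9785789
solve [mL_A; mL_B] = S·[w00; w01] and [mR_A; mR_B] = S·[w10; w11]:
  w00 = 1/2, w01 = 1/2, w10 = -1, w11 = 1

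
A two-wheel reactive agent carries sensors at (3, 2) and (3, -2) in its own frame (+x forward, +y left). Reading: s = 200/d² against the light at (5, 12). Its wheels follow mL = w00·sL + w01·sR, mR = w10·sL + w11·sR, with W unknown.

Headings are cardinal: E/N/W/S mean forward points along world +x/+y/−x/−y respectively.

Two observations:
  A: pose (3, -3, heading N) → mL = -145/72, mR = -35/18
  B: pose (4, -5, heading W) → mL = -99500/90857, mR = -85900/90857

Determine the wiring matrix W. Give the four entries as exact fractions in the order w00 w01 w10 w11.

obs A: pose=(3,-3,N) → sL=5/4, sR=25/18, mL=-145/72, mR=-35/18
obs B: pose=(4,-5,W) → sL=200/377, sR=200/241, mL=-99500/90857, mR=-85900/90857
sensor matrix S = [[5/4, 25/18], [200/377, 200/241]]; det S = 245750/817713
solve [mL_A; mL_B] = S·[w00; w01] and [mR_A; mR_B] = S·[w10; w11]:
  w00 = -1/2, w01 = -1, w10 = -1, w11 = -1/2

-1/2 -1 -1 -1/2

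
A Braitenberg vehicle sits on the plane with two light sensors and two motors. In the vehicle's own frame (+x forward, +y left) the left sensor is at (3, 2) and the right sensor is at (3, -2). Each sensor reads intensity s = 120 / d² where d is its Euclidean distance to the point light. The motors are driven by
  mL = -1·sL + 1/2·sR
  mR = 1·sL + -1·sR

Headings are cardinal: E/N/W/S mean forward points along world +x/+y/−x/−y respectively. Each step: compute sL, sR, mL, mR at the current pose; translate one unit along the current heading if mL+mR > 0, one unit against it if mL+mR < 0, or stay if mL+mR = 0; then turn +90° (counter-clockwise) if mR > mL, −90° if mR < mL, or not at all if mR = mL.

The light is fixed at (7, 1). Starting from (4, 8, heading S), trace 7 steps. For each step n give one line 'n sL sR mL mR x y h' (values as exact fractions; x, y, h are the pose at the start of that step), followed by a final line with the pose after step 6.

n=0: pose=(4,8,S); sL=120/17, sR=120/41; mL=-3900/697, mR=2880/697; mL+mR=-60/41 → advance -1; mR−mL=6780/697 → turn +1·90°
n=1: pose=(4,9,E); sL=6/5, sR=10/3; mL=7/15, mR=-32/15; mL+mR=-5/3 → advance -1; mR−mL=-13/5 → turn -1·90°
n=2: pose=(3,9,S); sL=120/29, sR=120/61; mL=-5580/1769, mR=3840/1769; mL+mR=-60/61 → advance -1; mR−mL=9420/1769 → turn +1·90°
n=3: pose=(3,10,E); sL=60/61, sR=12/5; mL=66/305, mR=-432/305; mL+mR=-6/5 → advance -1; mR−mL=-498/305 → turn -1·90°
n=4: pose=(2,10,S); sL=8/3, sR=24/17; mL=-100/51, mR=64/51; mL+mR=-12/17 → advance -1; mR−mL=164/51 → turn +1·90°
n=5: pose=(2,11,E); sL=30/37, sR=30/17; mL=45/629, mR=-600/629; mL+mR=-15/17 → advance -1; mR−mL=-645/629 → turn -1·90°
n=6: pose=(1,11,S); sL=24/13, sR=120/113; mL=-1932/1469, mR=1152/1469; mL+mR=-60/113 → advance -1; mR−mL=3084/1469 → turn +1·90°

0 120/17 120/41 -3900/697 2880/697 4 8 S
1 6/5 10/3 7/15 -32/15 4 9 E
2 120/29 120/61 -5580/1769 3840/1769 3 9 S
3 60/61 12/5 66/305 -432/305 3 10 E
4 8/3 24/17 -100/51 64/51 2 10 S
5 30/37 30/17 45/629 -600/629 2 11 E
6 24/13 120/113 -1932/1469 1152/1469 1 11 S
final 1 12 E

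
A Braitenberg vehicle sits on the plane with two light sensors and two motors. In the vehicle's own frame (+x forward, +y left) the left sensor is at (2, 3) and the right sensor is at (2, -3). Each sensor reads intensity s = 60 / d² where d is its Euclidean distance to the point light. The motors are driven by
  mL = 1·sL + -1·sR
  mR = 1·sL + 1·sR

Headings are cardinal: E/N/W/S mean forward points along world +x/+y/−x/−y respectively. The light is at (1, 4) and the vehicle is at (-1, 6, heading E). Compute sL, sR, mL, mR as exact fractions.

left sensor world pos  = (1, 9); dL² = 25
right sensor world pos = (1, 3); dR² = 1
sL = 60/25 = 12/5
sR = 60/1 = 60
mL = 1·sL + -1·sR = -288/5
mR = 1·sL + 1·sR = 312/5

12/5 60 -288/5 312/5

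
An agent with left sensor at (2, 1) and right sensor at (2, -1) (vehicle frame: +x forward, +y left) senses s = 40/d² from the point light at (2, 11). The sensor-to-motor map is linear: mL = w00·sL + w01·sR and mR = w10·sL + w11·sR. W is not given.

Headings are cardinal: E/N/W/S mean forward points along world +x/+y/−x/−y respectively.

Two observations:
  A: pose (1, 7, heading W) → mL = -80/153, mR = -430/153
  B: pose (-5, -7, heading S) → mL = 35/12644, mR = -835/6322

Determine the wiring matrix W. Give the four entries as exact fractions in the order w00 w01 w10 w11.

1/2 -1/2 -1/2 -1

obs A: pose=(1,7,W) → sL=20/17, sR=20/9, mL=-80/153, mR=-430/153
obs B: pose=(-5,-7,S) → sL=10/109, sR=5/58, mL=35/12644, mR=-835/6322
sensor matrix S = [[20/17, 20/9], [10/109, 5/58]]; det S = -49550/483633
solve [mL_A; mL_B] = S·[w00; w01] and [mR_A; mR_B] = S·[w10; w11]:
  w00 = 1/2, w01 = -1/2, w10 = -1/2, w11 = -1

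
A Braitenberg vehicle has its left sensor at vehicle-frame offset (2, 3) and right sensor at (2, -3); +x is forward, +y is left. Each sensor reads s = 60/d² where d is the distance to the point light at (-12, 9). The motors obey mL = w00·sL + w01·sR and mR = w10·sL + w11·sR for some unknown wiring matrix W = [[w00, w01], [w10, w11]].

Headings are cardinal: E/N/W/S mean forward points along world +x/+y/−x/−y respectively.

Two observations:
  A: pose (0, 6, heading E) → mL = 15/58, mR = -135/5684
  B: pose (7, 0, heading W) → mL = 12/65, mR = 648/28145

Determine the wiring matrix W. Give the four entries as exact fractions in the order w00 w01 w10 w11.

obs A: pose=(0,6,E) → sL=15/49, sR=15/58, mL=15/58, mR=-135/5684
obs B: pose=(7,0,W) → sL=60/433, sR=12/65, mL=12/65, mR=648/28145
sensor matrix S = [[15/49, 15/58], [60/433, 12/65]]; det S = 165402/7998809
solve [mL_A; mL_B] = S·[w00; w01] and [mR_A; mR_B] = S·[w10; w11]:
  w00 = 0, w01 = 1, w10 = -1/2, w11 = 1/2

0 1 -1/2 1/2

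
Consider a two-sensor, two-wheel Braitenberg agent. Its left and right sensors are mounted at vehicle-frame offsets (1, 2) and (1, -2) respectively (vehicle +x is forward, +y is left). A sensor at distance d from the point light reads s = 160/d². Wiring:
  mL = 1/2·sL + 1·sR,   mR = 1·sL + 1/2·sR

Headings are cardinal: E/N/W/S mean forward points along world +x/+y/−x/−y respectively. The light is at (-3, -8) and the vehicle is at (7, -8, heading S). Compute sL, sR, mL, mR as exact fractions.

32/29 32/13 1136/377 880/377

left sensor world pos  = (9, -9); dL² = 145
right sensor world pos = (5, -9); dR² = 65
sL = 160/145 = 32/29
sR = 160/65 = 32/13
mL = 1/2·sL + 1·sR = 1136/377
mR = 1·sL + 1/2·sR = 880/377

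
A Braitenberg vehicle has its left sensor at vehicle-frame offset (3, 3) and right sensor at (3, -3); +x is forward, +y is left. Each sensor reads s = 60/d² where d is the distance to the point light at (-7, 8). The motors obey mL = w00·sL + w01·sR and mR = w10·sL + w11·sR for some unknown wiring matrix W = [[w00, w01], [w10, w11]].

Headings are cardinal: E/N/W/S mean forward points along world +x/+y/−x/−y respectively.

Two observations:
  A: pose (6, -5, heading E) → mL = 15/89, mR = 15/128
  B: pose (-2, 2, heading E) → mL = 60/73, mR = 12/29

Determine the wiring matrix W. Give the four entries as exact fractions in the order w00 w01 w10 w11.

1 0 0 1

obs A: pose=(6,-5,E) → sL=15/89, sR=15/128, mL=15/89, mR=15/128
obs B: pose=(-2,2,E) → sL=60/73, sR=12/29, mL=60/73, mR=12/29
sensor matrix S = [[15/89, 15/128], [60/73, 12/29]]; det S = -160245/6029216
solve [mL_A; mL_B] = S·[w00; w01] and [mR_A; mR_B] = S·[w10; w11]:
  w00 = 1, w01 = 0, w10 = 0, w11 = 1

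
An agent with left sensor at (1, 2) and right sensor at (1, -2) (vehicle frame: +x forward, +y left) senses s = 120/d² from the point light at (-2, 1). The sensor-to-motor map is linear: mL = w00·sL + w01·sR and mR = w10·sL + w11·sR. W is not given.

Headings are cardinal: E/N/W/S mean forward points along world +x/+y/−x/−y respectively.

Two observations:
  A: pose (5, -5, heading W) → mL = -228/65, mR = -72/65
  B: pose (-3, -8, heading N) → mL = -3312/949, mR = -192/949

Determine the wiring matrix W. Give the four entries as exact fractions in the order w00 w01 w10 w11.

obs A: pose=(5,-5,W) → sL=6/5, sR=30/13, mL=-228/65, mR=-72/65
obs B: pose=(-3,-8,N) → sL=120/73, sR=24/13, mL=-3312/949, mR=-192/949
sensor matrix S = [[6/5, 30/13], [120/73, 24/13]]; det S = -576/365
solve [mL_A; mL_B] = S·[w00; w01] and [mR_A; mR_B] = S·[w10; w11]:
  w00 = -1, w01 = -1, w10 = 1, w11 = -1

-1 -1 1 -1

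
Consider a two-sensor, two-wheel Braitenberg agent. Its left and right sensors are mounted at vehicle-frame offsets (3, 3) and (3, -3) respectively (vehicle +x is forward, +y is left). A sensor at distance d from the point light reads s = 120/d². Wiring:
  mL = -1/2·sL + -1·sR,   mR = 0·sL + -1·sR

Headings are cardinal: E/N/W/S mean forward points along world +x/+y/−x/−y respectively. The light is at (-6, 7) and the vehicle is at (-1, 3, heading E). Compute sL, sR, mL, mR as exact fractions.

left sensor world pos  = (2, 6); dL² = 65
right sensor world pos = (2, 0); dR² = 113
sL = 120/65 = 24/13
sR = 120/113 = 120/113
mL = -1/2·sL + -1·sR = -2916/1469
mR = 0·sL + -1·sR = -120/113

24/13 120/113 -2916/1469 -120/113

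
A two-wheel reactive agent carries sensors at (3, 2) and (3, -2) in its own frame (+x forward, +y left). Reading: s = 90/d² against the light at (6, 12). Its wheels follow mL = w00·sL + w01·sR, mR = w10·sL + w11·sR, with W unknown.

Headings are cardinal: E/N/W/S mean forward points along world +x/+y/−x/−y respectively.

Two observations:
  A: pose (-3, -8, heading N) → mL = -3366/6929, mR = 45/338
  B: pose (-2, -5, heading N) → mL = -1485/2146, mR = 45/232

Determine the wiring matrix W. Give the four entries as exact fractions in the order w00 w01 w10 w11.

obs A: pose=(-3,-8,N) → sL=9/41, sR=45/169, mL=-3366/6929, mR=45/338
obs B: pose=(-2,-5,N) → sL=45/148, sR=45/116, mL=-1485/2146, mR=45/232
sensor matrix S = [[9/41, 45/169], [45/148, 45/116]]; det S = 31185/7434817
solve [mL_A; mL_B] = S·[w00; w01] and [mR_A; mR_B] = S·[w10; w11]:
  w00 = -1, w01 = -1, w10 = 0, w11 = 1/2

-1 -1 0 1/2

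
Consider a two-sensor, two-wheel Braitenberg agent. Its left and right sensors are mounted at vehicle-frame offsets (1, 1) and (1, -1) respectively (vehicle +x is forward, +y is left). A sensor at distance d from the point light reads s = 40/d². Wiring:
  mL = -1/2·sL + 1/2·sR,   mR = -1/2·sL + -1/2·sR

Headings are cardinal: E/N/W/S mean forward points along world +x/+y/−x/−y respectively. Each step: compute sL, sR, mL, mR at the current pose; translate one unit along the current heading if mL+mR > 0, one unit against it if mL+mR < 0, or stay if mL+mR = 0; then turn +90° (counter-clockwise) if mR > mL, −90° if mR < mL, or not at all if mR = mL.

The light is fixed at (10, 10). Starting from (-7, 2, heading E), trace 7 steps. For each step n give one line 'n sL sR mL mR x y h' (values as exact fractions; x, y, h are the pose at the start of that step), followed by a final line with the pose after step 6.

n=0: pose=(-7,2,E); sL=8/61, sR=40/337; mL=-128/20557, mR=-2568/20557; mL+mR=-8/61 → advance -1; mR−mL=-40/337 → turn -1·90°
n=1: pose=(-8,2,S); sL=4/37, sR=20/221; mL=-72/8177, mR=-812/8177; mL+mR=-4/37 → advance -1; mR−mL=-20/221 → turn -1·90°
n=2: pose=(-8,3,W); sL=8/85, sR=40/397; mL=112/33745, mR=-3288/33745; mL+mR=-8/85 → advance -1; mR−mL=-40/397 → turn -1·90°
n=3: pose=(-7,3,N); sL=1/9, sR=10/73; mL=17/1314, mR=-163/1314; mL+mR=-1/9 → advance -1; mR−mL=-10/73 → turn -1·90°
n=4: pose=(-7,2,E); sL=8/61, sR=40/337; mL=-128/20557, mR=-2568/20557; mL+mR=-8/61 → advance -1; mR−mL=-40/337 → turn -1·90°
n=5: pose=(-8,2,S); sL=4/37, sR=20/221; mL=-72/8177, mR=-812/8177; mL+mR=-4/37 → advance -1; mR−mL=-20/221 → turn -1·90°
n=6: pose=(-8,3,W); sL=8/85, sR=40/397; mL=112/33745, mR=-3288/33745; mL+mR=-8/85 → advance -1; mR−mL=-40/397 → turn -1·90°

0 8/61 40/337 -128/20557 -2568/20557 -7 2 E
1 4/37 20/221 -72/8177 -812/8177 -8 2 S
2 8/85 40/397 112/33745 -3288/33745 -8 3 W
3 1/9 10/73 17/1314 -163/1314 -7 3 N
4 8/61 40/337 -128/20557 -2568/20557 -7 2 E
5 4/37 20/221 -72/8177 -812/8177 -8 2 S
6 8/85 40/397 112/33745 -3288/33745 -8 3 W
final -7 3 N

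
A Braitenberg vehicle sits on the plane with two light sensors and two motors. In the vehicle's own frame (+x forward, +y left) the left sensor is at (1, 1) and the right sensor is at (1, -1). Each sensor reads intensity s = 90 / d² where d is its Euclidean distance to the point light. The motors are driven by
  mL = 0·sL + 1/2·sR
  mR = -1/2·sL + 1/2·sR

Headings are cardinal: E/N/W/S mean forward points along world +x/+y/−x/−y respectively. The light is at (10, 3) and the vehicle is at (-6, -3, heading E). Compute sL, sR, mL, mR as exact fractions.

left sensor world pos  = (-5, -2); dL² = 250
right sensor world pos = (-5, -4); dR² = 274
sL = 90/250 = 9/25
sR = 90/274 = 45/137
mL = 0·sL + 1/2·sR = 45/274
mR = -1/2·sL + 1/2·sR = -54/3425

9/25 45/137 45/274 -54/3425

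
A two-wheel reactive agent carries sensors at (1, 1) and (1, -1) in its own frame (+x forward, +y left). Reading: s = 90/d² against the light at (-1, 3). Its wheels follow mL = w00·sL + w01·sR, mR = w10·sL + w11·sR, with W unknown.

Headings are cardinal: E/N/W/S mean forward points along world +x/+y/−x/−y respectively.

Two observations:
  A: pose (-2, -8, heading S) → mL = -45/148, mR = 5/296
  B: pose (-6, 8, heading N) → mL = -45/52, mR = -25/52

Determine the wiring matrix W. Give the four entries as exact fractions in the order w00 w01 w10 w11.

obs A: pose=(-2,-8,S) → sL=5/8, sR=45/74, mL=-45/148, mR=5/296
obs B: pose=(-6,8,N) → sL=5/4, sR=45/26, mL=-45/52, mR=-25/52
sensor matrix S = [[5/8, 45/74], [5/4, 45/26]]; det S = 2475/7696
solve [mL_A; mL_B] = S·[w00; w01] and [mR_A; mR_B] = S·[w10; w11]:
  w00 = 0, w01 = -1/2, w10 = 1, w11 = -1

0 -1/2 1 -1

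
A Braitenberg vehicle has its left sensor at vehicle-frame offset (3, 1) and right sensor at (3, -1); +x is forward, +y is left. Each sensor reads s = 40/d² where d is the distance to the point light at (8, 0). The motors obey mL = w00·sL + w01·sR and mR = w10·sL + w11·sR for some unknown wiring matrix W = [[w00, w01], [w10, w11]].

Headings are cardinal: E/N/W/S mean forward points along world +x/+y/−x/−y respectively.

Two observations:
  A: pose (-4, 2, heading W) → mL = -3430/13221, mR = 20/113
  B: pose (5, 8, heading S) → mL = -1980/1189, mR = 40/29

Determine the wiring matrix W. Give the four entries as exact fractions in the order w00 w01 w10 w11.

obs A: pose=(-4,2,W) → sL=20/113, sR=20/117, mL=-3430/13221, mR=20/113
obs B: pose=(5,8,S) → sL=40/29, sR=40/41, mL=-1980/1189, mR=40/29
sensor matrix S = [[20/113, 20/117], [40/29, 40/41]]; det S = -992000/15719769
solve [mL_A; mL_B] = S·[w00; w01] and [mR_A; mR_B] = S·[w10; w11]:
  w00 = -1/2, w01 = -1, w10 = 1, w11 = 0

-1/2 -1 1 0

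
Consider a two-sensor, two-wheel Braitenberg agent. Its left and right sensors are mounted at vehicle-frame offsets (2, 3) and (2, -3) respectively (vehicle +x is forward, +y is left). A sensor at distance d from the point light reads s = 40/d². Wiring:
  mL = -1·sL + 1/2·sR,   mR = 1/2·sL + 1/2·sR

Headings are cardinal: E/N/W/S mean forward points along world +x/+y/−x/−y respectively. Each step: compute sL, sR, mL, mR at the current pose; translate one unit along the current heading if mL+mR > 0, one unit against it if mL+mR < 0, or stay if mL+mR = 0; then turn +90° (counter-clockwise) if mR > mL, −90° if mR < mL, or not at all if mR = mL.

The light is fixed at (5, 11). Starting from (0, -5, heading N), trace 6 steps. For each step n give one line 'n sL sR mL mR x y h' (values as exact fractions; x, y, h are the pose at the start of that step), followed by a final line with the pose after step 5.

0 2/13 1/5 -7/130 23/130 0 -5 N
1 40/373 40/193 -260/71989 11320/71989 0 -4 W
2 20/149 4/37 -442/5513 668/5513 -1 -4 S
3 8/37 40/377 -2276/13949 2248/13949 -1 -5 E
4 5/37 10/53 -80/1961 635/3922 -2 -5 N
5 8/81 8/45 -4/405 56/405 -2 -4 W
final -3 -4 S

n=0: pose=(0,-5,N); sL=2/13, sR=1/5; mL=-7/130, mR=23/130; mL+mR=8/65 → advance +1; mR−mL=3/13 → turn +1·90°
n=1: pose=(0,-4,W); sL=40/373, sR=40/193; mL=-260/71989, mR=11320/71989; mL+mR=11060/71989 → advance +1; mR−mL=60/373 → turn +1·90°
n=2: pose=(-1,-4,S); sL=20/149, sR=4/37; mL=-442/5513, mR=668/5513; mL+mR=226/5513 → advance +1; mR−mL=30/149 → turn +1·90°
n=3: pose=(-1,-5,E); sL=8/37, sR=40/377; mL=-2276/13949, mR=2248/13949; mL+mR=-28/13949 → advance -1; mR−mL=12/37 → turn +1·90°
n=4: pose=(-2,-5,N); sL=5/37, sR=10/53; mL=-80/1961, mR=635/3922; mL+mR=475/3922 → advance +1; mR−mL=15/74 → turn +1·90°
n=5: pose=(-2,-4,W); sL=8/81, sR=8/45; mL=-4/405, mR=56/405; mL+mR=52/405 → advance +1; mR−mL=4/27 → turn +1·90°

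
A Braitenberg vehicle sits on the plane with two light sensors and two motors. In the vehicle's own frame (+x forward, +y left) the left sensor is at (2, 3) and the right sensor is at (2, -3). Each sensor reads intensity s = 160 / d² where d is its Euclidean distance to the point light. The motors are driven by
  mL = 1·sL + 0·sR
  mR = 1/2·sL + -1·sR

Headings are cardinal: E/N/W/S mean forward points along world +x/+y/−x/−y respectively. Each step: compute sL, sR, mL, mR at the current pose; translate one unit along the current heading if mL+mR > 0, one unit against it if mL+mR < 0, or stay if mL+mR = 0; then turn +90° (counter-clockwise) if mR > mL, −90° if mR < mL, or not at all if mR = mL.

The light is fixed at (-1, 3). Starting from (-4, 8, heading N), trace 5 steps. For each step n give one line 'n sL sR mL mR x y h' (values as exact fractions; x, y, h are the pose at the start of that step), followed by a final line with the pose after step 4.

0 32/17 160/49 32/17 -1936/833 -4 8 N
1 16/5 80 16/5 -392/5 -4 7 E
2 32 160/53 32 688/53 -5 7 S
3 40/9 20/9 40/9 0 -5 6 W
4 160/89 160/29 160/89 -11920/2581 -6 6 N
final -6 5 E

n=0: pose=(-4,8,N); sL=32/17, sR=160/49; mL=32/17, mR=-1936/833; mL+mR=-368/833 → advance -1; mR−mL=-3504/833 → turn -1·90°
n=1: pose=(-4,7,E); sL=16/5, sR=80; mL=16/5, mR=-392/5; mL+mR=-376/5 → advance -1; mR−mL=-408/5 → turn -1·90°
n=2: pose=(-5,7,S); sL=32, sR=160/53; mL=32, mR=688/53; mL+mR=2384/53 → advance +1; mR−mL=-1008/53 → turn -1·90°
n=3: pose=(-5,6,W); sL=40/9, sR=20/9; mL=40/9, mR=0; mL+mR=40/9 → advance +1; mR−mL=-40/9 → turn -1·90°
n=4: pose=(-6,6,N); sL=160/89, sR=160/29; mL=160/89, mR=-11920/2581; mL+mR=-7280/2581 → advance -1; mR−mL=-16560/2581 → turn -1·90°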